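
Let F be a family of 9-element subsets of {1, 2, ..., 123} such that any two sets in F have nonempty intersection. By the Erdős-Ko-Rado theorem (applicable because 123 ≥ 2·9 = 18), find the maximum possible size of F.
max |F| = C(122, 8) = 962889794295

The Erdős-Ko-Rado theorem states: for n ≥ 2k, an intersecting family of k-subsets of an n-element set has size at most C(n − 1, k − 1), with equality for 'star' families {A ⊆ [n] : |A| = k, i ∈ A} (fix an element i). For n = 123, k = 9: C(122, 8) = 962889794295.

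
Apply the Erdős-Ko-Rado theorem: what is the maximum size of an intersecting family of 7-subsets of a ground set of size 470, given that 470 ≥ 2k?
max |F| = C(469, 6) = 14313964311192

The Erdős-Ko-Rado theorem states: for n ≥ 2k, an intersecting family of k-subsets of an n-element set has size at most C(n − 1, k − 1), with equality for 'star' families {A ⊆ [n] : |A| = k, i ∈ A} (fix an element i). For n = 470, k = 7: C(469, 6) = 14313964311192.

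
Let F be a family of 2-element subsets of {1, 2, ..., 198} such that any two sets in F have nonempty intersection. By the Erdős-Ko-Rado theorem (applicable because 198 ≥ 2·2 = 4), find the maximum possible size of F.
max |F| = C(197, 1) = 197

The Erdős-Ko-Rado theorem states: for n ≥ 2k, an intersecting family of k-subsets of an n-element set has size at most C(n − 1, k − 1), with equality for 'star' families {A ⊆ [n] : |A| = k, i ∈ A} (fix an element i). For n = 198, k = 2: C(197, 1) = 197.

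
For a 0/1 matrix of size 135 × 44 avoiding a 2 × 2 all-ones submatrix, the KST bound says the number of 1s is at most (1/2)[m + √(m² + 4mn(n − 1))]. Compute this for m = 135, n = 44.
z(135, 44; 2, 2) ≤ (1/2)[135 + √(135² + 4·135·44·43)] = (1/2)[135 + √1039905] = 577.3787

Kővári–Sós–Turán: let r_1, ..., r_135 be the row sums and z = Σ r_i the total number of 1s. Each pair of columns can share at most one row with both entries 1 (else a 2×2 all-ones block appears), so Σ_i C(r_i, 2) ≤ C(44, 2) = 946. By convexity Σ_i C(r_i, 2) ≥ 135·C(z/135, 2) = z(z − 135)/(2·135), giving z² − 135z − 135·44·43 ≤ 0 and hence z ≤ (1/2)[135 + √(18225 + 4·255420)] = (1/2)[135 + √1039905] ≈ (1/2)(135 + 1019.7573) = 577.3787.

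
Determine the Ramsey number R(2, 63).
R(2, 63) = 63

R(2, k) = k for all k ≥ 2: in a 2-colouring of K_k, either some edge is red (a red K_2) or all edges are blue (a blue K_k). And K_{62} coloured all-blue has no blue K_63, so R(2, 63) > 62. Hence R(2, 63) = 63.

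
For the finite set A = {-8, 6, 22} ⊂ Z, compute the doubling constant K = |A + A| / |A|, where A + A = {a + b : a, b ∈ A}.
K = |A + A| / |A| = 6/3 = 2

Enumerate A + A = {a + b : a, b ∈ A}. With |A| = 3, there are |A|^2 = 9 ordered sum pairs; collecting distinct values, A + A = {-16, -2, 12, 14, 28, 44}, so |A + A| = 6. Thus K = 6/3 = 2. For comparison, the minimum possible |A + A| over all 3-element sets is 2·3 − 1 = 5 (so min K = 5/3), attained only by arithmetic progressions.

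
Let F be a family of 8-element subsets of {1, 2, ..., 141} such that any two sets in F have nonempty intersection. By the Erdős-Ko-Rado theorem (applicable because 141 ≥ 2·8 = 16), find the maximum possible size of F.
max |F| = C(140, 7) = 179593009560

Erdős-Ko-Rado (1961): when n ≥ 2k, max |F| = C(n−1, k−1). The bound is attained by the star {A : i ∈ A} for any fixed i ∈ [n]. Here C(141−1, 8−1) = C(140, 7) = 179593009560.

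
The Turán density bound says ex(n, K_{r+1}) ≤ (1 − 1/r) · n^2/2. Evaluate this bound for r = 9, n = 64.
Turán density bound = (8/9) · 64^2/2 = 16384/9 ≈ 1820.4444

Turán's theorem: ex(n, K_{r+1}) is achieved by the complete r-partite Turán graph T(n, r) with parts as balanced as possible, and is at most (1 − 1/r) · n^2/2. For r = 9, n = 64: the density bound is (8/9) · 4096/2 = 16384/9 ≈ 1820.4444. The integer-valued extremum is e(T(64, 9)) = 1820, which is strictly less than the density bound 16384/9 since 9 ∤ 64 (the parts of T(64, 9) cannot all be equal).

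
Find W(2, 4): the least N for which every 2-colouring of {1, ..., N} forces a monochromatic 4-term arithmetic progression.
W(2, 4) = 35

W(2, 4) = 35. The lower bound W(2, 4) > 34 comes from an explicit good 2-colouring of [1, 34]; the upper bound W(2, 4) ≤ 35 was verified by exhaustive search over 2-colourings of [1, 35].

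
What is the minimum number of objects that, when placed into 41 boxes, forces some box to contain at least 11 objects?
n = (11 − 1)·41 + 1 = 411

By the generalised pigeonhole principle, to guarantee some box contains ≥ r objects we need more than (r − 1) · k objects total. Threshold: n = (r − 1) · k + 1. With r = 11 and k = 41: n = 10 · 41 + 1 = 410 + 1 = 411. For n = 410 = 10 · 41, we can put exactly 10 objects in every box, avoiding 11 in any single one — so 411 is tight.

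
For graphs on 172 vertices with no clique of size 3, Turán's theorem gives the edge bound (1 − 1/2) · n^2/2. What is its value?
Turán density bound = (1/2) · 172^2/2 = 7396

Turán's theorem: ex(n, K_{r+1}) is achieved by the complete r-partite Turán graph T(n, r) with parts as balanced as possible, and is at most (1 − 1/r) · n^2/2. For r = 2, n = 172: the density bound is (1/2) · 29584/2 = 7396. Since 2 ∣ 172, the Turán graph T(172, 2) has parts of equal size 86, and its edge count e(T(172, 2)) = 7396 attains the density bound exactly.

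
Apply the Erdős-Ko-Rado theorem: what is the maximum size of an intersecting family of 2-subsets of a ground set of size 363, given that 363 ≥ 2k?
max |F| = C(362, 1) = 362

The Erdős-Ko-Rado theorem states: for n ≥ 2k, an intersecting family of k-subsets of an n-element set has size at most C(n − 1, k − 1), with equality for 'star' families {A ⊆ [n] : |A| = k, i ∈ A} (fix an element i). For n = 363, k = 2: C(362, 1) = 362.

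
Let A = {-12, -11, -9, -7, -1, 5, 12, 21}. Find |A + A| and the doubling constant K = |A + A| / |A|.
K = |A + A| / |A| = 33/8

Enumerate A + A = {a + b : a, b ∈ A}. With |A| = 8, there are |A|^2 = 64 ordered sum pairs; collecting distinct values, A + A = {-24, -23, -22, -21, -20, -19, -18, -16, -14, -13, -12, -10, -8, -7, -6, -4, -2, 0, 1, 3, 4, 5, 9, 10, 11, 12, 14, 17, 20, 24, 26, 33, 42}, so |A + A| = 33. Thus K = 33/8. For comparison, the minimum possible |A + A| over all 8-element sets is 2·8 − 1 = 15 (so min K = 15/8), attained only by arithmetic progressions.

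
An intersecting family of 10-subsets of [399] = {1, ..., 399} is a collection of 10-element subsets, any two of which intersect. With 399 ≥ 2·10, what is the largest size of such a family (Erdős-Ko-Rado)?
max |F| = C(398, 9) = 630404103071432690

The Erdős-Ko-Rado theorem states: for n ≥ 2k, an intersecting family of k-subsets of an n-element set has size at most C(n − 1, k − 1), with equality for 'star' families {A ⊆ [n] : |A| = k, i ∈ A} (fix an element i). For n = 399, k = 10: C(398, 9) = 630404103071432690.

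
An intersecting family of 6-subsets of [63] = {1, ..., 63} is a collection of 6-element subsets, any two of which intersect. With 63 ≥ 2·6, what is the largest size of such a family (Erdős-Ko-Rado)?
max |F| = C(62, 5) = 6471002

Erdős-Ko-Rado (1961): when n ≥ 2k, max |F| = C(n−1, k−1). The bound is attained by the star {A : i ∈ A} for any fixed i ∈ [n]. Here C(63−1, 6−1) = C(62, 5) = 6471002.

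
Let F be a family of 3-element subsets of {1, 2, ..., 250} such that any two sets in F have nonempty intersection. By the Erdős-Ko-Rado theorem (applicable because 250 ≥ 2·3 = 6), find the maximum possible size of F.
max |F| = C(249, 2) = 30876

The Erdős-Ko-Rado theorem states: for n ≥ 2k, an intersecting family of k-subsets of an n-element set has size at most C(n − 1, k − 1), with equality for 'star' families {A ⊆ [n] : |A| = k, i ∈ A} (fix an element i). For n = 250, k = 3: C(249, 2) = 30876.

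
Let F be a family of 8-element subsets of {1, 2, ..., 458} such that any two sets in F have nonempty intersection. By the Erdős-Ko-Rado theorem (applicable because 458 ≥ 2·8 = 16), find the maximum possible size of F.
max |F| = C(457, 7) = 788734675816516

The Erdős-Ko-Rado theorem states: for n ≥ 2k, an intersecting family of k-subsets of an n-element set has size at most C(n − 1, k − 1), with equality for 'star' families {A ⊆ [n] : |A| = k, i ∈ A} (fix an element i). For n = 458, k = 8: C(457, 7) = 788734675816516.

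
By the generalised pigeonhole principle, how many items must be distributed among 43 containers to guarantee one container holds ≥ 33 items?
n = (33 − 1)·43 + 1 = 1377

By the generalised pigeonhole principle, to guarantee some box contains ≥ r objects we need more than (r − 1) · k objects total. Threshold: n = (r − 1) · k + 1. With r = 33 and k = 43: n = 32 · 43 + 1 = 1376 + 1 = 1377. For n = 1376 = 32 · 43, we can put exactly 32 objects in every box, avoiding 33 in any single one — so 1377 is tight.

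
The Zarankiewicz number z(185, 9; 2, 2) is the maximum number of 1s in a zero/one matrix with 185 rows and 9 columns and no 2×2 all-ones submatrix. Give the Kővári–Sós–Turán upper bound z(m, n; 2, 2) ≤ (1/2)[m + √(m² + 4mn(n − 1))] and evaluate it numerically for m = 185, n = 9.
z(185, 9; 2, 2) ≤ (1/2)[185 + √(185² + 4·185·9·8)] = (1/2)[185 + √87505] = 240.4062

Kővári–Sós–Turán: let r_1, ..., r_185 be the row sums and z = Σ r_i the total number of 1s. Each pair of columns can share at most one row with both entries 1 (else a 2×2 all-ones block appears), so Σ_i C(r_i, 2) ≤ C(9, 2) = 36. By convexity Σ_i C(r_i, 2) ≥ 185·C(z/185, 2) = z(z − 185)/(2·185), giving z² − 185z − 185·9·8 ≤ 0 and hence z ≤ (1/2)[185 + √(34225 + 4·13320)] = (1/2)[185 + √87505] ≈ (1/2)(185 + 295.8124) = 240.4062.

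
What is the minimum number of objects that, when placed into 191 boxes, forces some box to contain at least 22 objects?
n = (22 − 1)·191 + 1 = 4012

By the generalised pigeonhole principle, to guarantee some box contains ≥ r objects we need more than (r − 1) · k objects total. Threshold: n = (r − 1) · k + 1. With r = 22 and k = 191: n = 21 · 191 + 1 = 4011 + 1 = 4012. For n = 4011 = 21 · 191, we can put exactly 21 objects in every box, avoiding 22 in any single one — so 4012 is tight.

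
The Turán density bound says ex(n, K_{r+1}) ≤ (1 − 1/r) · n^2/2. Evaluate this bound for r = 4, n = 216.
Turán density bound = (3/4) · 216^2/2 = 17496

Turán's theorem: ex(n, K_{r+1}) is achieved by the complete r-partite Turán graph T(n, r) with parts as balanced as possible, and is at most (1 − 1/r) · n^2/2. For r = 4, n = 216: the density bound is (3/4) · 46656/2 = 17496. Since 4 ∣ 216, the Turán graph T(216, 4) has parts of equal size 54, and its edge count e(T(216, 4)) = 17496 attains the density bound exactly.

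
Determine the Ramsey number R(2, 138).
R(2, 138) = 138

R(2, k) = k for all k ≥ 2: in a 2-colouring of K_k, either some edge is red (a red K_2) or all edges are blue (a blue K_k). And K_{137} coloured all-blue has no blue K_138, so R(2, 138) > 137. Hence R(2, 138) = 138.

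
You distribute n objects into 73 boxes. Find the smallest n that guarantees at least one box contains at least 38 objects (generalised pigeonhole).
n = (38 − 1)·73 + 1 = 2702

By the generalised pigeonhole principle, to guarantee some box contains ≥ r objects we need more than (r − 1) · k objects total. Threshold: n = (r − 1) · k + 1. With r = 38 and k = 73: n = 37 · 73 + 1 = 2701 + 1 = 2702. For n = 2701 = 37 · 73, we can put exactly 37 objects in every box, avoiding 38 in any single one — so 2702 is tight.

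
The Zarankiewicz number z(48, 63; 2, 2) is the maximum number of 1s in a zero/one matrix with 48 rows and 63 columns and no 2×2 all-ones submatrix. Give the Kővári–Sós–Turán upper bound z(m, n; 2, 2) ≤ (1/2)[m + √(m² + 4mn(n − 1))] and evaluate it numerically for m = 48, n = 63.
z(48, 63; 2, 2) ≤ (1/2)[48 + √(48² + 4·48·63·62)] = (1/2)[48 + √752256] = 457.6635

Kővári–Sós–Turán: let r_1, ..., r_48 be the row sums and z = Σ r_i the total number of 1s. Each pair of columns can share at most one row with both entries 1 (else a 2×2 all-ones block appears), so Σ_i C(r_i, 2) ≤ C(63, 2) = 1953. By convexity Σ_i C(r_i, 2) ≥ 48·C(z/48, 2) = z(z − 48)/(2·48), giving z² − 48z − 48·63·62 ≤ 0 and hence z ≤ (1/2)[48 + √(2304 + 4·187488)] = (1/2)[48 + √752256] ≈ (1/2)(48 + 867.3269) = 457.6635.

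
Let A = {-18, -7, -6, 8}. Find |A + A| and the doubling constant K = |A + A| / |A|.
K = |A + A| / |A| = 10/4 = 5/2

Enumerate A + A = {a + b : a, b ∈ A}. With |A| = 4, there are |A|^2 = 16 ordered sum pairs; collecting distinct values, A + A = {-36, -25, -24, -14, -13, -12, -10, 1, 2, 16}, so |A + A| = 10. Thus K = 10/4 = 5/2. For comparison, the minimum possible |A + A| over all 4-element sets is 2·4 − 1 = 7 (so min K = 7/4), attained only by arithmetic progressions.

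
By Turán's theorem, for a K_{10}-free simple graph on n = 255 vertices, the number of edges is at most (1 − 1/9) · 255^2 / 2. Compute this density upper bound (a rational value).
Turán density bound = (8/9) · 255^2/2 = 28900

Turán's theorem: ex(n, K_{r+1}) is achieved by the complete r-partite Turán graph T(n, r) with parts as balanced as possible, and is at most (1 − 1/r) · n^2/2. For r = 9, n = 255: the density bound is (8/9) · 65025/2 = 28900. The integer-valued extremum is e(T(255, 9)) = 28899, which is strictly less than the density bound 28900 since 9 ∤ 255 (the parts of T(255, 9) cannot all be equal).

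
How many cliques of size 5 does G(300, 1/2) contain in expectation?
E[# K_5] = C(300, 5) · (1/2)^C(5, 2) = 19582837560 / 2^10 = 2447854695/128 = 19123864.8046875

For each 5-subset S of vertices (there are C(300, 5) = 19582837560 such S), let X_S = 1 if S induces a K_5 (all C(5, 2) = 10 edges present). Then P(X_S = 1) = (1/2)^10 = 1/1024. By linearity of expectation, E[# K_5] = C(300, 5) · (1/2)^10 = 19582837560 / 1024 = 2447854695/128 = 19123864.8046875.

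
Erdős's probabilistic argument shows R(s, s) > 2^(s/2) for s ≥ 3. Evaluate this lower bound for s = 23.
2^(23/2) = 2896.3094; so R(23, 23) > 2896.3094

Colour each edge of K_n uniformly at random with red/blue. The expected number of monochromatic K_23 is C(n, 23) · 2 · 2^(−C(23,2)). If C(n, 23) · 2^(1 − C(23,2)) < 1, then with positive probability no monochromatic K_23 exists, so R(23, 23) > n. The standard estimate C(n, 23) ≤ n^23/23! shows this inequality holds whenever n ≤ 2^(23/2) (since 23! · 2^(C(23,2) − 1) > 2^(23^2/2) ≥ n^23). Hence R(23, 23) > 2^(23/2) = 2896.3094.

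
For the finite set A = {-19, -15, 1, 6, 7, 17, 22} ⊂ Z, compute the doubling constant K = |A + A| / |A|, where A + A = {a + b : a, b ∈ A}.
K = |A + A| / |A| = 25/7

Enumerate A + A = {a + b : a, b ∈ A}. With |A| = 7, there are |A|^2 = 49 ordered sum pairs; collecting distinct values, A + A = {-38, -34, -30, -18, -14, -13, -12, -9, -8, -2, 2, 3, 7, 8, 12, 13, 14, 18, 23, 24, 28, 29, 34, 39, 44}, so |A + A| = 25. Thus K = 25/7. For comparison, the minimum possible |A + A| over all 7-element sets is 2·7 − 1 = 13 (so min K = 13/7), attained only by arithmetic progressions.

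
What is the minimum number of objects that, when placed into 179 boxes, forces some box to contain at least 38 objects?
n = (38 − 1)·179 + 1 = 6624

By the generalised pigeonhole principle, to guarantee some box contains ≥ r objects we need more than (r − 1) · k objects total. Threshold: n = (r − 1) · k + 1. With r = 38 and k = 179: n = 37 · 179 + 1 = 6623 + 1 = 6624. For n = 6623 = 37 · 179, we can put exactly 37 objects in every box, avoiding 38 in any single one — so 6624 is tight.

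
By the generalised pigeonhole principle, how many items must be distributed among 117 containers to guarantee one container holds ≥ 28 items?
n = (28 − 1)·117 + 1 = 3160

By the generalised pigeonhole principle, to guarantee some box contains ≥ r objects we need more than (r − 1) · k objects total. Threshold: n = (r − 1) · k + 1. With r = 28 and k = 117: n = 27 · 117 + 1 = 3159 + 1 = 3160. For n = 3159 = 27 · 117, we can put exactly 27 objects in every box, avoiding 28 in any single one — so 3160 is tight.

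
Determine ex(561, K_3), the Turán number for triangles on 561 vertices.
ex(561, K_3) = ⌊561^2/4⌋ = 78680

Mantel (1907): a triangle-free graph on n vertices has at most ⌊n^2/4⌋ edges, with equality for the complete bipartite graph K_{⌊n/2⌋, ⌈n/2⌉}. For n = 561: ⌊561^2/4⌋ = ⌊314721/4⌋ = 78680. The extremal graph is K_{280, 281}, which has 280·281 = 78680 edges.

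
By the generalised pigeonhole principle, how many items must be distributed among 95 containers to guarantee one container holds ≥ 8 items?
n = (8 − 1)·95 + 1 = 666

By the generalised pigeonhole principle, to guarantee some box contains ≥ r objects we need more than (r − 1) · k objects total. Threshold: n = (r − 1) · k + 1. With r = 8 and k = 95: n = 7 · 95 + 1 = 665 + 1 = 666. For n = 665 = 7 · 95, we can put exactly 7 objects in every box, avoiding 8 in any single one — so 666 is tight.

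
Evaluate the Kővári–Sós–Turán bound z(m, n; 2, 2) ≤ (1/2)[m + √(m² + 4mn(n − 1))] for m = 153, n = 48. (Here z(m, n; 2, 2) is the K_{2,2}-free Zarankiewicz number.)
z(153, 48; 2, 2) ≤ (1/2)[153 + √(153² + 4·153·48·47)] = (1/2)[153 + √1404081] = 668.9696

Kővári–Sós–Turán: let r_1, ..., r_153 be the row sums and z = Σ r_i the total number of 1s. Each pair of columns can share at most one row with both entries 1 (else a 2×2 all-ones block appears), so Σ_i C(r_i, 2) ≤ C(48, 2) = 1128. By convexity Σ_i C(r_i, 2) ≥ 153·C(z/153, 2) = z(z − 153)/(2·153), giving z² − 153z − 153·48·47 ≤ 0 and hence z ≤ (1/2)[153 + √(23409 + 4·345168)] = (1/2)[153 + √1404081] ≈ (1/2)(153 + 1184.9392) = 668.9696.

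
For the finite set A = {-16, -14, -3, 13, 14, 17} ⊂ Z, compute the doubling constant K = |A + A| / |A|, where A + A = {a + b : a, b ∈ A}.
K = |A + A| / |A| = 21/6 = 7/2

Enumerate A + A = {a + b : a, b ∈ A}. With |A| = 6, there are |A|^2 = 36 ordered sum pairs; collecting distinct values, A + A = {-32, -30, -28, -19, -17, -6, -3, -2, -1, 0, 1, 3, 10, 11, 14, 26, 27, 28, 30, 31, 34}, so |A + A| = 21. Thus K = 21/6 = 7/2. For comparison, the minimum possible |A + A| over all 6-element sets is 2·6 − 1 = 11 (so min K = 11/6), attained only by arithmetic progressions.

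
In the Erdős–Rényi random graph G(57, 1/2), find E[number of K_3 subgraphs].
E[# K_3] = C(57, 3) · (1/2)^C(3, 2) = 29260 / 2^3 = 7315/2 = 3657.5

For each 3-subset S of vertices (there are C(57, 3) = 29260 such S), let X_S = 1 if S induces a K_3 (all C(3, 2) = 3 edges present). Then P(X_S = 1) = (1/2)^3 = 1/8. By linearity of expectation, E[# K_3] = C(57, 3) · (1/2)^3 = 29260 / 8 = 7315/2 = 3657.5.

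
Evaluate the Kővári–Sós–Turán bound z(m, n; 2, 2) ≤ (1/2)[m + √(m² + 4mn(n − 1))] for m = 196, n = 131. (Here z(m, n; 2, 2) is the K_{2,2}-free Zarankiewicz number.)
z(196, 131; 2, 2) ≤ (1/2)[196 + √(196² + 4·196·131·130)] = (1/2)[196 + √13389936] = 1927.6131

Kővári–Sós–Turán: let r_1, ..., r_196 be the row sums and z = Σ r_i the total number of 1s. Each pair of columns can share at most one row with both entries 1 (else a 2×2 all-ones block appears), so Σ_i C(r_i, 2) ≤ C(131, 2) = 8515. By convexity Σ_i C(r_i, 2) ≥ 196·C(z/196, 2) = z(z − 196)/(2·196), giving z² − 196z − 196·131·130 ≤ 0 and hence z ≤ (1/2)[196 + √(38416 + 4·3337880)] = (1/2)[196 + √13389936] ≈ (1/2)(196 + 3659.2261) = 1927.6131.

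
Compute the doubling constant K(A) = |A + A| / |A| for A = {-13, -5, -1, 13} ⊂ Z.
K = |A + A| / |A| = 10/4 = 5/2

Enumerate A + A = {a + b : a, b ∈ A}. With |A| = 4, there are |A|^2 = 16 ordered sum pairs; collecting distinct values, A + A = {-26, -18, -14, -10, -6, -2, 0, 8, 12, 26}, so |A + A| = 10. Thus K = 10/4 = 5/2. For comparison, the minimum possible |A + A| over all 4-element sets is 2·4 − 1 = 7 (so min K = 7/4), attained only by arithmetic progressions.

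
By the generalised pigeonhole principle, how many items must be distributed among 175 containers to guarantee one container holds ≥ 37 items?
n = (37 − 1)·175 + 1 = 6301

By the generalised pigeonhole principle, to guarantee some box contains ≥ r objects we need more than (r − 1) · k objects total. Threshold: n = (r − 1) · k + 1. With r = 37 and k = 175: n = 36 · 175 + 1 = 6300 + 1 = 6301. For n = 6300 = 36 · 175, we can put exactly 36 objects in every box, avoiding 37 in any single one — so 6301 is tight.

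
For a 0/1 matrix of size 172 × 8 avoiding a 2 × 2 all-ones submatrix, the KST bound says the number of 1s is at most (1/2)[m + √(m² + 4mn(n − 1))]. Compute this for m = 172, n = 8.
z(172, 8; 2, 2) ≤ (1/2)[172 + √(172² + 4·172·8·7)] = (1/2)[172 + √68112] = 216.4914

Kővári–Sós–Turán: let r_1, ..., r_172 be the row sums and z = Σ r_i the total number of 1s. Each pair of columns can share at most one row with both entries 1 (else a 2×2 all-ones block appears), so Σ_i C(r_i, 2) ≤ C(8, 2) = 28. By convexity Σ_i C(r_i, 2) ≥ 172·C(z/172, 2) = z(z − 172)/(2·172), giving z² − 172z − 172·8·7 ≤ 0 and hence z ≤ (1/2)[172 + √(29584 + 4·9632)] = (1/2)[172 + √68112] ≈ (1/2)(172 + 260.9828) = 216.4914.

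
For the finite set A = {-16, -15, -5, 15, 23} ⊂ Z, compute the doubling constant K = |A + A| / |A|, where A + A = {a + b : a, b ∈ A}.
K = |A + A| / |A| = 15/5 = 3

Enumerate A + A = {a + b : a, b ∈ A}. With |A| = 5, there are |A|^2 = 25 ordered sum pairs; collecting distinct values, A + A = {-32, -31, -30, -21, -20, -10, -1, 0, 7, 8, 10, 18, 30, 38, 46}, so |A + A| = 15. Thus K = 15/5 = 3. For comparison, the minimum possible |A + A| over all 5-element sets is 2·5 − 1 = 9 (so min K = 9/5), attained only by arithmetic progressions.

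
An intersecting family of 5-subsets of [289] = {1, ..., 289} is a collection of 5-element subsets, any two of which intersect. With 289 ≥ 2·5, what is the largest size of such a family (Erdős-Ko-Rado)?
max |F| = C(288, 4) = 280720440

The Erdős-Ko-Rado theorem states: for n ≥ 2k, an intersecting family of k-subsets of an n-element set has size at most C(n − 1, k − 1), with equality for 'star' families {A ⊆ [n] : |A| = k, i ∈ A} (fix an element i). For n = 289, k = 5: C(288, 4) = 280720440.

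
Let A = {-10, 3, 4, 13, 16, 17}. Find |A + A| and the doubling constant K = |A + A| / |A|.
K = |A + A| / |A| = 18/6 = 3

Enumerate A + A = {a + b : a, b ∈ A}. With |A| = 6, there are |A|^2 = 36 ordered sum pairs; collecting distinct values, A + A = {-20, -7, -6, 3, 6, 7, 8, 16, 17, 19, 20, 21, 26, 29, 30, 32, 33, 34}, so |A + A| = 18. Thus K = 18/6 = 3. For comparison, the minimum possible |A + A| over all 6-element sets is 2·6 − 1 = 11 (so min K = 11/6), attained only by arithmetic progressions.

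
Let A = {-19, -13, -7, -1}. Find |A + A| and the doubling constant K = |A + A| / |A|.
K = |A + A| / |A| = 7/4

Enumerate A + A = {a + b : a, b ∈ A}. With |A| = 4, there are |A|^2 = 16 ordered sum pairs; collecting distinct values, A + A = {-38, -32, -26, -20, -14, -8, -2}, so |A + A| = 7. Thus K = 7/4. Here |A + A| = 2|A| − 1 = 7, the minimum possible — so K = 7/4 is minimal, which holds iff A is an arithmetic progression.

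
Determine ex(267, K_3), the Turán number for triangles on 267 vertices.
ex(267, K_3) = ⌊267^2/4⌋ = 17822

Mantel (1907): a triangle-free graph on n vertices has at most ⌊n^2/4⌋ edges, with equality for the complete bipartite graph K_{⌊n/2⌋, ⌈n/2⌉}. For n = 267: ⌊267^2/4⌋ = ⌊71289/4⌋ = 17822. The extremal graph is K_{133, 134}, which has 133·134 = 17822 edges.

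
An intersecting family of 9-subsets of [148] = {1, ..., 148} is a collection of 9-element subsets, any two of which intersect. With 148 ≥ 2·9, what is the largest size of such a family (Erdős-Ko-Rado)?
max |F| = C(147, 8) = 4455040860270

Erdős-Ko-Rado (1961): when n ≥ 2k, max |F| = C(n−1, k−1). The bound is attained by the star {A : i ∈ A} for any fixed i ∈ [n]. Here C(148−1, 9−1) = C(147, 8) = 4455040860270.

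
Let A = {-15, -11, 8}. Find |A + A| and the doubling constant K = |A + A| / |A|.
K = |A + A| / |A| = 6/3 = 2

Enumerate A + A = {a + b : a, b ∈ A}. With |A| = 3, there are |A|^2 = 9 ordered sum pairs; collecting distinct values, A + A = {-30, -26, -22, -7, -3, 16}, so |A + A| = 6. Thus K = 6/3 = 2. For comparison, the minimum possible |A + A| over all 3-element sets is 2·3 − 1 = 5 (so min K = 5/3), attained only by arithmetic progressions.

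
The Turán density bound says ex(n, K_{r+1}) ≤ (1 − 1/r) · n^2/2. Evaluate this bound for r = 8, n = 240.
Turán density bound = (7/8) · 240^2/2 = 25200

Turán's theorem: ex(n, K_{r+1}) is achieved by the complete r-partite Turán graph T(n, r) with parts as balanced as possible, and is at most (1 − 1/r) · n^2/2. For r = 8, n = 240: the density bound is (7/8) · 57600/2 = 25200. Since 8 ∣ 240, the Turán graph T(240, 8) has parts of equal size 30, and its edge count e(T(240, 8)) = 25200 attains the density bound exactly.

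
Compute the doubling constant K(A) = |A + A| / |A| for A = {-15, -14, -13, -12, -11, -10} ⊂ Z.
K = |A + A| / |A| = 11/6

Enumerate A + A = {a + b : a, b ∈ A}. With |A| = 6, there are |A|^2 = 36 ordered sum pairs; collecting distinct values, A + A = {-30, -29, -28, -27, -26, -25, -24, -23, -22, -21, -20}, so |A + A| = 11. Thus K = 11/6. Here |A + A| = 2|A| − 1 = 11, the minimum possible — so K = 11/6 is minimal, which holds iff A is an arithmetic progression.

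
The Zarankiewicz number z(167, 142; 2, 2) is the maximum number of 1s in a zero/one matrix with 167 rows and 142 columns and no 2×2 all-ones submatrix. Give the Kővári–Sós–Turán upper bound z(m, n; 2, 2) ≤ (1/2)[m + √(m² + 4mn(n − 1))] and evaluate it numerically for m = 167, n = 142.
z(167, 142; 2, 2) ≤ (1/2)[167 + √(167² + 4·167·142·141)] = (1/2)[167 + √13402585] = 1913.9771

Kővári–Sós–Turán: let r_1, ..., r_167 be the row sums and z = Σ r_i the total number of 1s. Each pair of columns can share at most one row with both entries 1 (else a 2×2 all-ones block appears), so Σ_i C(r_i, 2) ≤ C(142, 2) = 10011. By convexity Σ_i C(r_i, 2) ≥ 167·C(z/167, 2) = z(z − 167)/(2·167), giving z² − 167z − 167·142·141 ≤ 0 and hence z ≤ (1/2)[167 + √(27889 + 4·3343674)] = (1/2)[167 + √13402585] ≈ (1/2)(167 + 3660.9541) = 1913.9771.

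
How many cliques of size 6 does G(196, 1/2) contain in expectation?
E[# K_6] = C(196, 6) · (1/2)^C(6, 2) = 72887293024 / 2^15 = 2277727907/1024 ≈ 2224343.659180

For each 6-subset S of vertices (there are C(196, 6) = 72887293024 such S), let X_S = 1 if S induces a K_6 (all C(6, 2) = 15 edges present). Then P(X_S = 1) = (1/2)^15 = 1/32768. By linearity of expectation, E[# K_6] = C(196, 6) · (1/2)^15 = 72887293024 / 32768 = 2277727907/1024 ≈ 2224343.659180.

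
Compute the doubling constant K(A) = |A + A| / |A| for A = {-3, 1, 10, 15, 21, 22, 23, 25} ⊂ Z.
K = |A + A| / |A| = 32/8 = 4

Enumerate A + A = {a + b : a, b ∈ A}. With |A| = 8, there are |A|^2 = 64 ordered sum pairs; collecting distinct values, A + A = {-6, -2, 2, 7, 11, 12, 16, 18, 19, 20, 22, 23, 24, 25, 26, 30, 31, 32, 33, 35, 36, 37, 38, 40, 42, 43, 44, 45, 46, 47, 48, 50}, so |A + A| = 32. Thus K = 32/8 = 4. For comparison, the minimum possible |A + A| over all 8-element sets is 2·8 − 1 = 15 (so min K = 15/8), attained only by arithmetic progressions.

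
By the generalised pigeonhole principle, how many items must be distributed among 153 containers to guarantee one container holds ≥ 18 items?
n = (18 − 1)·153 + 1 = 2602

By the generalised pigeonhole principle, to guarantee some box contains ≥ r objects we need more than (r − 1) · k objects total. Threshold: n = (r − 1) · k + 1. With r = 18 and k = 153: n = 17 · 153 + 1 = 2601 + 1 = 2602. For n = 2601 = 17 · 153, we can put exactly 17 objects in every box, avoiding 18 in any single one — so 2602 is tight.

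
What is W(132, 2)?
W(132, 2) = 132 + 1 = 133

A 2-term AP is any pair of integers, so a monochromatic 2-AP exists iff some colour is used at least twice. With 132 colours, the colouring i ↦ i on {1, ..., 132} uses each colour once, avoiding any monochromatic pair, so W(132, 2) > 132. For {1, ..., 133}, pigeonhole forces two integers of the same colour, which form a monochromatic 2-AP. Hence W(132, 2) = 133.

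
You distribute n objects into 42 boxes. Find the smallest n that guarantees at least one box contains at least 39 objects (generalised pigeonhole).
n = (39 − 1)·42 + 1 = 1597

By the generalised pigeonhole principle, to guarantee some box contains ≥ r objects we need more than (r − 1) · k objects total. Threshold: n = (r − 1) · k + 1. With r = 39 and k = 42: n = 38 · 42 + 1 = 1596 + 1 = 1597. For n = 1596 = 38 · 42, we can put exactly 38 objects in every box, avoiding 39 in any single one — so 1597 is tight.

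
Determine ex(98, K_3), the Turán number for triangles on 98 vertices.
ex(98, K_3) = ⌊98^2/4⌋ = 2401

Mantel (1907): a triangle-free graph on n vertices has at most ⌊n^2/4⌋ edges, with equality for the complete bipartite graph K_{⌊n/2⌋, ⌈n/2⌉}. For n = 98: ⌊98^2/4⌋ = ⌊9604/4⌋ = 2401. The extremal graph is K_{49, 49}, which has 49·49 = 2401 edges.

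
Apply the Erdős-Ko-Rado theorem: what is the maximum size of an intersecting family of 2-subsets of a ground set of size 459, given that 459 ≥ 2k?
max |F| = C(458, 1) = 458

Erdős-Ko-Rado (1961): when n ≥ 2k, max |F| = C(n−1, k−1). The bound is attained by the star {A : i ∈ A} for any fixed i ∈ [n]. Here C(459−1, 2−1) = C(458, 1) = 458.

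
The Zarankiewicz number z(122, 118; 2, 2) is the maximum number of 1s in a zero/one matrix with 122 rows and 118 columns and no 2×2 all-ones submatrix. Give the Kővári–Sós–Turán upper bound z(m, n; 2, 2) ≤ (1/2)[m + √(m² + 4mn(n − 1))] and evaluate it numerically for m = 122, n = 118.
z(122, 118; 2, 2) ≤ (1/2)[122 + √(122² + 4·122·118·117)] = (1/2)[122 + √6752212] = 1360.2509

Kővári–Sós–Turán: let r_1, ..., r_122 be the row sums and z = Σ r_i the total number of 1s. Each pair of columns can share at most one row with both entries 1 (else a 2×2 all-ones block appears), so Σ_i C(r_i, 2) ≤ C(118, 2) = 6903. By convexity Σ_i C(r_i, 2) ≥ 122·C(z/122, 2) = z(z − 122)/(2·122), giving z² − 122z − 122·118·117 ≤ 0 and hence z ≤ (1/2)[122 + √(14884 + 4·1684332)] = (1/2)[122 + √6752212] ≈ (1/2)(122 + 2598.5019) = 1360.2509.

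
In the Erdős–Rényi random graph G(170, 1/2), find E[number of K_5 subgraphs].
E[# K_5] = C(170, 5) · (1/2)^C(5, 2) = 1115034284 / 2^10 = 278758571/256 ≈ 1088900.667969

For each 5-subset S of vertices (there are C(170, 5) = 1115034284 such S), let X_S = 1 if S induces a K_5 (all C(5, 2) = 10 edges present). Then P(X_S = 1) = (1/2)^10 = 1/1024. By linearity of expectation, E[# K_5] = C(170, 5) · (1/2)^10 = 1115034284 / 1024 = 278758571/256 ≈ 1088900.667969.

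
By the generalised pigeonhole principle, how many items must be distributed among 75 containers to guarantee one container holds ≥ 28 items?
n = (28 − 1)·75 + 1 = 2026

By the generalised pigeonhole principle, to guarantee some box contains ≥ r objects we need more than (r − 1) · k objects total. Threshold: n = (r − 1) · k + 1. With r = 28 and k = 75: n = 27 · 75 + 1 = 2025 + 1 = 2026. For n = 2025 = 27 · 75, we can put exactly 27 objects in every box, avoiding 28 in any single one — so 2026 is tight.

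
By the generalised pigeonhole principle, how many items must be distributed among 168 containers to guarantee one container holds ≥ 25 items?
n = (25 − 1)·168 + 1 = 4033

By the generalised pigeonhole principle, to guarantee some box contains ≥ r objects we need more than (r − 1) · k objects total. Threshold: n = (r − 1) · k + 1. With r = 25 and k = 168: n = 24 · 168 + 1 = 4032 + 1 = 4033. For n = 4032 = 24 · 168, we can put exactly 24 objects in every box, avoiding 25 in any single one — so 4033 is tight.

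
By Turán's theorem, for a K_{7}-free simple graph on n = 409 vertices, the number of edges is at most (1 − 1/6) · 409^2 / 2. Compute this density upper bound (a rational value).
Turán density bound = (5/6) · 409^2/2 = 836405/12 ≈ 69700.4167

Turán's theorem: ex(n, K_{r+1}) is achieved by the complete r-partite Turán graph T(n, r) with parts as balanced as possible, and is at most (1 − 1/r) · n^2/2. For r = 6, n = 409: the density bound is (5/6) · 167281/2 = 836405/12 ≈ 69700.4167. The integer-valued extremum is e(T(409, 6)) = 69700, which is strictly less than the density bound 836405/12 since 6 ∤ 409 (the parts of T(409, 6) cannot all be equal).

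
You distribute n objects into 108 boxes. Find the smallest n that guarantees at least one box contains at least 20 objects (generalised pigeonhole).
n = (20 − 1)·108 + 1 = 2053

By the generalised pigeonhole principle, to guarantee some box contains ≥ r objects we need more than (r − 1) · k objects total. Threshold: n = (r − 1) · k + 1. With r = 20 and k = 108: n = 19 · 108 + 1 = 2052 + 1 = 2053. For n = 2052 = 19 · 108, we can put exactly 19 objects in every box, avoiding 20 in any single one — so 2053 is tight.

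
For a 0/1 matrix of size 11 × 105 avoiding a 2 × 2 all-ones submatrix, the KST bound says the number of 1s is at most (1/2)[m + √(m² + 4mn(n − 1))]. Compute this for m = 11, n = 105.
z(11, 105; 2, 2) ≤ (1/2)[11 + √(11² + 4·11·105·104)] = (1/2)[11 + √480601] = 352.127

Kővári–Sós–Turán: let r_1, ..., r_11 be the row sums and z = Σ r_i the total number of 1s. Each pair of columns can share at most one row with both entries 1 (else a 2×2 all-ones block appears), so Σ_i C(r_i, 2) ≤ C(105, 2) = 5460. By convexity Σ_i C(r_i, 2) ≥ 11·C(z/11, 2) = z(z − 11)/(2·11), giving z² − 11z − 11·105·104 ≤ 0 and hence z ≤ (1/2)[11 + √(121 + 4·120120)] = (1/2)[11 + √480601] ≈ (1/2)(11 + 693.2539) = 352.127.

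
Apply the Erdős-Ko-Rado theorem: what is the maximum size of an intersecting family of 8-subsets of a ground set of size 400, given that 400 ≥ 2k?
max |F| = C(399, 7) = 302968161730179

The Erdős-Ko-Rado theorem states: for n ≥ 2k, an intersecting family of k-subsets of an n-element set has size at most C(n − 1, k − 1), with equality for 'star' families {A ⊆ [n] : |A| = k, i ∈ A} (fix an element i). For n = 400, k = 8: C(399, 7) = 302968161730179.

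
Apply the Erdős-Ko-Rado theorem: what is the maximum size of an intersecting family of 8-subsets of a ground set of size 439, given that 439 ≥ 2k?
max |F| = C(438, 7) = 584739093226896

Erdős-Ko-Rado (1961): when n ≥ 2k, max |F| = C(n−1, k−1). The bound is attained by the star {A : i ∈ A} for any fixed i ∈ [n]. Here C(439−1, 8−1) = C(438, 7) = 584739093226896.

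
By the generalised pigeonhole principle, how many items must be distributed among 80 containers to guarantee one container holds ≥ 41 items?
n = (41 − 1)·80 + 1 = 3201

By the generalised pigeonhole principle, to guarantee some box contains ≥ r objects we need more than (r − 1) · k objects total. Threshold: n = (r − 1) · k + 1. With r = 41 and k = 80: n = 40 · 80 + 1 = 3200 + 1 = 3201. For n = 3200 = 40 · 80, we can put exactly 40 objects in every box, avoiding 41 in any single one — so 3201 is tight.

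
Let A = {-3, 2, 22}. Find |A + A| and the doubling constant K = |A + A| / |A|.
K = |A + A| / |A| = 6/3 = 2

Enumerate A + A = {a + b : a, b ∈ A}. With |A| = 3, there are |A|^2 = 9 ordered sum pairs; collecting distinct values, A + A = {-6, -1, 4, 19, 24, 44}, so |A + A| = 6. Thus K = 6/3 = 2. For comparison, the minimum possible |A + A| over all 3-element sets is 2·3 − 1 = 5 (so min K = 5/3), attained only by arithmetic progressions.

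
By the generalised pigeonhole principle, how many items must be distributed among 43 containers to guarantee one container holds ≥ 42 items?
n = (42 − 1)·43 + 1 = 1764

By the generalised pigeonhole principle, to guarantee some box contains ≥ r objects we need more than (r − 1) · k objects total. Threshold: n = (r − 1) · k + 1. With r = 42 and k = 43: n = 41 · 43 + 1 = 1763 + 1 = 1764. For n = 1763 = 41 · 43, we can put exactly 41 objects in every box, avoiding 42 in any single one — so 1764 is tight.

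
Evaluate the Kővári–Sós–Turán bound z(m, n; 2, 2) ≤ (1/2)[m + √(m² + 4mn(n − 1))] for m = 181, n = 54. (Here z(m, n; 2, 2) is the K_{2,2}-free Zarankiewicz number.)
z(181, 54; 2, 2) ≤ (1/2)[181 + √(181² + 4·181·54·53)] = (1/2)[181 + √2104849] = 815.9049

Kővári–Sós–Turán: let r_1, ..., r_181 be the row sums and z = Σ r_i the total number of 1s. Each pair of columns can share at most one row with both entries 1 (else a 2×2 all-ones block appears), so Σ_i C(r_i, 2) ≤ C(54, 2) = 1431. By convexity Σ_i C(r_i, 2) ≥ 181·C(z/181, 2) = z(z − 181)/(2·181), giving z² − 181z − 181·54·53 ≤ 0 and hence z ≤ (1/2)[181 + √(32761 + 4·518022)] = (1/2)[181 + √2104849] ≈ (1/2)(181 + 1450.8098) = 815.9049.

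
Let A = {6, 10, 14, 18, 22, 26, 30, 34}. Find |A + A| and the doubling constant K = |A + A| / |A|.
K = |A + A| / |A| = 15/8

Enumerate A + A = {a + b : a, b ∈ A}. With |A| = 8, there are |A|^2 = 64 ordered sum pairs; collecting distinct values, A + A = {12, 16, 20, 24, 28, 32, 36, 40, 44, 48, 52, 56, 60, 64, 68}, so |A + A| = 15. Thus K = 15/8. Here |A + A| = 2|A| − 1 = 15, the minimum possible — so K = 15/8 is minimal, which holds iff A is an arithmetic progression.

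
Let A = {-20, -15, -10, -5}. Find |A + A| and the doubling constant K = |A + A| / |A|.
K = |A + A| / |A| = 7/4

Enumerate A + A = {a + b : a, b ∈ A}. With |A| = 4, there are |A|^2 = 16 ordered sum pairs; collecting distinct values, A + A = {-40, -35, -30, -25, -20, -15, -10}, so |A + A| = 7. Thus K = 7/4. Here |A + A| = 2|A| − 1 = 7, the minimum possible — so K = 7/4 is minimal, which holds iff A is an arithmetic progression.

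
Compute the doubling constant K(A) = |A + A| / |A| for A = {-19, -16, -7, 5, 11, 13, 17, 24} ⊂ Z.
K = |A + A| / |A| = 32/8 = 4

Enumerate A + A = {a + b : a, b ∈ A}. With |A| = 8, there are |A|^2 = 64 ordered sum pairs; collecting distinct values, A + A = {-38, -35, -32, -26, -23, -14, -11, -8, -6, -5, -3, -2, 1, 4, 5, 6, 8, 10, 16, 17, 18, 22, 24, 26, 28, 29, 30, 34, 35, 37, 41, 48}, so |A + A| = 32. Thus K = 32/8 = 4. For comparison, the minimum possible |A + A| over all 8-element sets is 2·8 − 1 = 15 (so min K = 15/8), attained only by arithmetic progressions.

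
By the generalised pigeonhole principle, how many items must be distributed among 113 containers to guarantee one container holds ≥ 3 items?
n = (3 − 1)·113 + 1 = 227

By the generalised pigeonhole principle, to guarantee some box contains ≥ r objects we need more than (r − 1) · k objects total. Threshold: n = (r − 1) · k + 1. With r = 3 and k = 113: n = 2 · 113 + 1 = 226 + 1 = 227. For n = 226 = 2 · 113, we can put exactly 2 objects in every box, avoiding 3 in any single one — so 227 is tight.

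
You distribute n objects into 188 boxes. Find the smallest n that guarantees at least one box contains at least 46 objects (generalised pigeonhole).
n = (46 − 1)·188 + 1 = 8461

By the generalised pigeonhole principle, to guarantee some box contains ≥ r objects we need more than (r − 1) · k objects total. Threshold: n = (r − 1) · k + 1. With r = 46 and k = 188: n = 45 · 188 + 1 = 8460 + 1 = 8461. For n = 8460 = 45 · 188, we can put exactly 45 objects in every box, avoiding 46 in any single one — so 8461 is tight.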